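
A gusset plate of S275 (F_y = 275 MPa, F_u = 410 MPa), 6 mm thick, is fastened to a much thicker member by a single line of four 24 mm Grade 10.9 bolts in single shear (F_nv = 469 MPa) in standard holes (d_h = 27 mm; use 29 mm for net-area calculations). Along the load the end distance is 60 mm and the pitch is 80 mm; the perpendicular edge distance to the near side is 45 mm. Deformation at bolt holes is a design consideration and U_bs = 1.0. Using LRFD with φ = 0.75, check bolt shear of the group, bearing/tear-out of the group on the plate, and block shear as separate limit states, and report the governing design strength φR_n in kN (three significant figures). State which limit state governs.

Bolt shear: A_b = π·24²/4 = 452.4 mm²; R_n = 469 × 452.4 × 4 × 1 / 1000 = 848.7 kN → 0.75 × 848.7 = 637 kN.
Bearing: edge l_c = 46.5, r_n = 137.3 kN; interior l_c = 53, r_n = 141.7 kN; R_n = 137.3 + 3·141.7 = 562.4 kN → 422 kN.
Block shear: A_gv = 1800, A_nv = 1191, A_nt = 183 mm²; R_n = min(0.6F_uA_nv, 0.6F_yA_gv) + U_bs·F_u·A_nt = 368 kN → 276 kN.
Block shear governs: 276 kN.

276 kN (block shear governs)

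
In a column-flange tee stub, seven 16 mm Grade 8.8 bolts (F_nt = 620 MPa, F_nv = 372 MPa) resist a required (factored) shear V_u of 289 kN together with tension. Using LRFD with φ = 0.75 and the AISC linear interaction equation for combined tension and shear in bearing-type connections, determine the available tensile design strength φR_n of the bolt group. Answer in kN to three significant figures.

A_b = π·16²/4 = 201.1 mm²; f_rv = 289 × 1000 / (7 × 201.1) = 205.3 MPa.
F'_nt = 1.3 F_nt − (F_nt / φF_nv) f_rv = 1.3·620 − (620/(0.75·372))·205.3 = 349.7 MPa, capped at F_nt → F'_nt = 349.7 MPa.
R_n = F'_nt · A_b · n = 349.7 × 201.1 × 7 / 1000 = 492.2 kN.
Design strength φR_n = 0.75 × 492.2 = 369 kN.

369 kN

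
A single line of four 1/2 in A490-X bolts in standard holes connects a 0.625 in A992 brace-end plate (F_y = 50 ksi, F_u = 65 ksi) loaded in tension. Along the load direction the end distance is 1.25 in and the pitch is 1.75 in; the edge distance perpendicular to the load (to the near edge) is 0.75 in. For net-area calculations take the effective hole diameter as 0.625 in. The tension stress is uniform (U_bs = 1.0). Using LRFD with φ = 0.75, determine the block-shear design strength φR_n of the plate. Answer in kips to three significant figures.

Shear plane L_v = 1.25 + 3·1.75 = 6.5 in; A_gv = 6.5 × 0.625 = 4.062 in².
A_nv = (6.5 − 3.5·0.625) × 0.625 = 2.695 in².
A_nt = (0.75 − 0.5·0.625) × 0.625 = 0.2734 in².
0.6 F_u A_nv = 105.1 kips; 0.6 F_y A_gv = 121.9 kips → shear rupture governs the shear term.
R_n = 105.1 + 1.0 × 65 × 0.2734 = 122.9 kips.
Design strength φR_n = 0.75 × 122.9 = 92.2 kips.

92.2 kips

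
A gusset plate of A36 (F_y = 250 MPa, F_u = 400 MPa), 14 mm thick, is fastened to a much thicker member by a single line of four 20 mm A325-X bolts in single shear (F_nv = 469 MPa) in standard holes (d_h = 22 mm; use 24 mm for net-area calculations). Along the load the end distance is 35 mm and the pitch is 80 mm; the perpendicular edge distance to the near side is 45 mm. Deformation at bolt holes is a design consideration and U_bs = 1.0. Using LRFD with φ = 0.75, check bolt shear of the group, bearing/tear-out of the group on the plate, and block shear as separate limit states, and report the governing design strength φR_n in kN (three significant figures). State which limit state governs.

Bolt shear: A_b = π·20²/4 = 314.2 mm²; R_n = 469 × 314.2 × 4 × 1 / 1000 = 589.4 kN → 0.75 × 589.4 = 442 kN.
Bearing: edge l_c = 24, r_n = 161.3 kN; interior l_c = 58, r_n = 268.8 kN; R_n = 161.3 + 3·268.8 = 967.7 kN → 726 kN.
Block shear: A_gv = 3850, A_nv = 2674, A_nt = 462 mm²; R_n = min(0.6F_uA_nv, 0.6F_yA_gv) + U_bs·F_u·A_nt = 762.3 kN → 572 kN.
Bolt shear governs: 442 kN.

442 kN (bolt shear governs)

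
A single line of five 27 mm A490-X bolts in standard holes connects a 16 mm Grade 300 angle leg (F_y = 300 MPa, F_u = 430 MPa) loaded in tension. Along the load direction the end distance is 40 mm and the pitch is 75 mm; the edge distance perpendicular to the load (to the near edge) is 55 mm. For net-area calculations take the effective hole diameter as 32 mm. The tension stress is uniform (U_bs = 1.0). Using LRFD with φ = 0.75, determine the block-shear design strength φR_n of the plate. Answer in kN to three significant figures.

Shear plane L_v = 40 + 4·75 = 340 mm; A_gv = 340 × 16 = 5440 mm².
A_nv = (340 − 4.5·32) × 16 = 3136 mm².
A_nt = (55 − 0.5·32) × 16 = 624 mm².
0.6 F_u A_nv = 809.1 kN; 0.6 F_y A_gv = 979.2 kN → shear rupture governs the shear term.
R_n = 809.1 + 1.0 × 430 × 624 / 1000 = 1077 kN.
Design strength φR_n = 0.75 × 1077 = 808 kN.

808 kN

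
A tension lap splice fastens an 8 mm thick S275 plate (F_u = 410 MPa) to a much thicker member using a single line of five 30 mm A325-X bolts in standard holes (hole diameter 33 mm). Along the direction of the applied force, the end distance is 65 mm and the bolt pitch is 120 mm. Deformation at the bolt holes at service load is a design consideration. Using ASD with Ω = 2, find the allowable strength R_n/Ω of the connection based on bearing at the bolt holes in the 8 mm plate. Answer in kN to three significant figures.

Per bolt r_n = 1.2 l_c t F_u ≤ 2.4 d t F_u; upper limit = 2.4 × 30 × 8 × 410 / 1000 = 236.2 kN.
Edge bolt: l_c = 65 − 33/2 = 48.5 mm → 1.2 × 48.5 × 8 × 410 / 1000 = 190.9 → r_n = 190.9 kN.
Interior bolts: l_c = 120 − 33 = 87 mm → 1.2 × 87 × 8 × 410 / 1000 = 342.4 → r_n = 236.2 kN.
R_n = 1 × 190.9 + 4 × 236.2 = 1136 kN.
Allowable strength R_n/Ω = 1136 / 2 = 568 kN.

568 kN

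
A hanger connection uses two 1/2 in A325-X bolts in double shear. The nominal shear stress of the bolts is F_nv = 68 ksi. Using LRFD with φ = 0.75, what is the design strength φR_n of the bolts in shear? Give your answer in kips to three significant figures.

A_b = π × 0.5² / 4 = 0.1963 in².
R_n = F_nv · A_b · n · n_s = 68 × 0.1963 × 2 × 2 = 53.41 kips.
Design strength φR_n = 0.75 × 53.41 = 40.1 kips.

40.1 kips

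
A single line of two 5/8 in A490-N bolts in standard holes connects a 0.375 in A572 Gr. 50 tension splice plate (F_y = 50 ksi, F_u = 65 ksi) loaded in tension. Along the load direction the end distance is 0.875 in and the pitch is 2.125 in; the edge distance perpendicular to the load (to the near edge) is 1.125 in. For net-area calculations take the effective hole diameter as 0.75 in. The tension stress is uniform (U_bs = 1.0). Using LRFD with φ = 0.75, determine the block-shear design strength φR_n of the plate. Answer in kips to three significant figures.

Shear plane L_v = 0.875 + 1·2.125 = 3 in; A_gv = 3 × 0.375 = 1.125 in².
A_nv = (3 − 1.5·0.75) × 0.375 = 0.7031 in².
A_nt = (1.125 − 0.5·0.75) × 0.375 = 0.2812 in².
0.6 F_u A_nv = 27.42 kips; 0.6 F_y A_gv = 33.75 kips → shear rupture governs the shear term.
R_n = 27.42 + 1.0 × 65 × 0.2812 = 45.7 kips.
Design strength φR_n = 0.75 × 45.7 = 34.3 kips.

34.3 kips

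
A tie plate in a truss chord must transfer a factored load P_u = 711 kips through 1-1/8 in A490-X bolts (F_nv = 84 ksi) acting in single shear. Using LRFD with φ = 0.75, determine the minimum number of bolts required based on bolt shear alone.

A_b = π·1.125²/4 = 0.994 in².
Per-bolt design strength φR_n = 0.75 × 84 × 0.994 × 1 = 62.62 kips.
n ≥ 711 / 62.62 = 11.35 → use 12 bolts.

12 bolts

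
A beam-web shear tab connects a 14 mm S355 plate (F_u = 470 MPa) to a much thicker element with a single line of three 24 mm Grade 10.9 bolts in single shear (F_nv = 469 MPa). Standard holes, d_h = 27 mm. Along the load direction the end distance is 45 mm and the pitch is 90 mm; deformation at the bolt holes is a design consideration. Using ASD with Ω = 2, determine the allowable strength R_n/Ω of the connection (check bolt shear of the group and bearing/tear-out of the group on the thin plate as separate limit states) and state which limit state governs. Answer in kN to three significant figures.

Bolt shear: A_b = π·24²/4 = 452.4 mm²; R_n = 469 × 452.4 × 3 × 1 / 1000 = 636.5 kN → 636.5 / 2 = 318 kN.
Bearing (1.2 l_c t F_u ≤ 2.4 d t F_u): upper limit = 2.4·24·14·470 / 1000 = 379 kN.
  Edge l_c = 45 − 27/2 = 31.5 → r_n = 248.7 kN; interior l_c = 90 − 27 = 63 → r_n = 379 kN.
  R_n,bearing = 1·248.7 + 2·379 = 1007 kN → 1007 / 2 = 503 kN.
Bolt shear governs: 318 kN.

318 kN (bolt shear governs)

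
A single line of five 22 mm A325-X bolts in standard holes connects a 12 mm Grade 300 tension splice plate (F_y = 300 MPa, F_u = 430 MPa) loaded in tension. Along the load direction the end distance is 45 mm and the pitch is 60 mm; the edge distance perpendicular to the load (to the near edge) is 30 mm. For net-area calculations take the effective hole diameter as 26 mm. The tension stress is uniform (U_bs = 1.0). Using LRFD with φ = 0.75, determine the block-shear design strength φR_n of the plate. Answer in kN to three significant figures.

Shear plane L_v = 45 + 4·60 = 285 mm; A_gv = 285 × 12 = 3420 mm².
A_nv = (285 − 4.5·26) × 12 = 2016 mm².
A_nt = (30 − 0.5·26) × 12 = 204 mm².
0.6 F_u A_nv = 520.1 kN; 0.6 F_y A_gv = 615.6 kN → shear rupture governs the shear term.
R_n = 520.1 + 1.0 × 430 × 204 / 1000 = 607.8 kN.
Design strength φR_n = 0.75 × 607.8 = 456 kN.

456 kN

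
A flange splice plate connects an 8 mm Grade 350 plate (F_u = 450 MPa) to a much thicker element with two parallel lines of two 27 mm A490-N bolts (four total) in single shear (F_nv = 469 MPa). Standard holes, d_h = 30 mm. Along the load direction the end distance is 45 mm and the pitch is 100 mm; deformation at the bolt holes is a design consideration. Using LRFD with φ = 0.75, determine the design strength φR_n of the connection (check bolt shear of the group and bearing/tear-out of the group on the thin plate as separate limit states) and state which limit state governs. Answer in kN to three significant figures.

Bolt shear: A_b = π·27²/4 = 572.6 mm²; R_n = 469 × 572.6 × 4 × 1 / 1000 = 1074 kN → 0.75 × 1074 = 806 kN.
Bearing (1.2 l_c t F_u ≤ 2.4 d t F_u): upper limit = 2.4·27·8·450 / 1000 = 233.3 kN.
  Edge l_c = 45 − 30/2 = 30 → r_n = 129.6 kN; interior l_c = 100 − 30 = 70 → r_n = 233.3 kN.
  R_n,bearing = 2·129.6 + 2·233.3 = 725.8 kN → 0.75 × 725.8 = 544 kN.
Bearing governs: 544 kN.

544 kN (bearing governs)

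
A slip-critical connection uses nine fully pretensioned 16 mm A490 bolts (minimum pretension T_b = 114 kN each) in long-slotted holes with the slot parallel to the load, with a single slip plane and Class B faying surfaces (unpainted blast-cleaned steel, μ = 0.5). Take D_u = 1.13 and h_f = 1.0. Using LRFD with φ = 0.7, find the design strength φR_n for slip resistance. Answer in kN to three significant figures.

R_n = μ · D_u · h_f · T_b · n_s · n_b = 0.5 × 1.13 × 1.0 × 114 × 1 × 9 = 579.7 kN.
Design strength φR_n = 0.7 × 579.7 = 406 kN.

406 kN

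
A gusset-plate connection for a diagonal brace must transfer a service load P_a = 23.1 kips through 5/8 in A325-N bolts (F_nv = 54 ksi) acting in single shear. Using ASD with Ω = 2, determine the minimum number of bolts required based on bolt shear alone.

A_b = π·0.625²/4 = 0.3068 in².
Per-bolt allowable strength R_n/Ω = 54 × 0.3068 × 1 / 2 = 8.283 kips.
n ≥ 23.1 / 8.283 = 2.789 → use 3 bolts.

3 bolts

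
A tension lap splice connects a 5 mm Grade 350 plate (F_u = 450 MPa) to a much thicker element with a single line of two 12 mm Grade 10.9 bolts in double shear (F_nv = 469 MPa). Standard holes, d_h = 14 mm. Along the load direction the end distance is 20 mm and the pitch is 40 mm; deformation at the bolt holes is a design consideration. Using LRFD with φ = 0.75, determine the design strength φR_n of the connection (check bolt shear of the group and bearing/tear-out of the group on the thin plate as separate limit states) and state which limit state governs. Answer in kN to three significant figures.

74.9 kN (bearing governs)

Bolt shear: A_b = π·12²/4 = 113.1 mm²; R_n = 469 × 113.1 × 2 × 2 / 1000 = 212.2 kN → 0.75 × 212.2 = 159 kN.
Bearing (1.2 l_c t F_u ≤ 2.4 d t F_u): upper limit = 2.4·12·5·450 / 1000 = 64.8 kN.
  Edge l_c = 20 − 14/2 = 13 → r_n = 35.1 kN; interior l_c = 40 − 14 = 26 → r_n = 64.8 kN.
  R_n,bearing = 1·35.1 + 1·64.8 = 99.9 kN → 0.75 × 99.9 = 74.9 kN.
Bearing governs: 74.9 kN.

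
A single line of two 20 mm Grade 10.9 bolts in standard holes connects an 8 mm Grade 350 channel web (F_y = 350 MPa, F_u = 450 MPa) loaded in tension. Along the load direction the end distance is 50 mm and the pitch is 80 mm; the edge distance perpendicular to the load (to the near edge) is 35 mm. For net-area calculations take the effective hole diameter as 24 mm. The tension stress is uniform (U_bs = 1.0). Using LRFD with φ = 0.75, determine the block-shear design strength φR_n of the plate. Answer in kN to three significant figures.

Shear plane L_v = 50 + 1·80 = 130 mm; A_gv = 130 × 8 = 1040 mm².
A_nv = (130 − 1.5·24) × 8 = 752 mm².
A_nt = (35 − 0.5·24) × 8 = 184 mm².
0.6 F_u A_nv = 203 kN; 0.6 F_y A_gv = 218.4 kN → shear rupture governs the shear term.
R_n = 203 + 1.0 × 450 × 184 / 1000 = 285.8 kN.
Design strength φR_n = 0.75 × 285.8 = 214 kN.

214 kN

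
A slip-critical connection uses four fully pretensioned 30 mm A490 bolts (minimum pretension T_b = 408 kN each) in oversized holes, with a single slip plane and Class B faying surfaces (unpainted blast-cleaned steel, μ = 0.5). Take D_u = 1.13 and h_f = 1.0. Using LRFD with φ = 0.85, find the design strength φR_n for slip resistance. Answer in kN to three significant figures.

R_n = μ · D_u · h_f · T_b · n_s · n_b = 0.5 × 1.13 × 1.0 × 408 × 1 × 4 = 922.1 kN.
Design strength φR_n = 0.85 × 922.1 = 784 kN.

784 kN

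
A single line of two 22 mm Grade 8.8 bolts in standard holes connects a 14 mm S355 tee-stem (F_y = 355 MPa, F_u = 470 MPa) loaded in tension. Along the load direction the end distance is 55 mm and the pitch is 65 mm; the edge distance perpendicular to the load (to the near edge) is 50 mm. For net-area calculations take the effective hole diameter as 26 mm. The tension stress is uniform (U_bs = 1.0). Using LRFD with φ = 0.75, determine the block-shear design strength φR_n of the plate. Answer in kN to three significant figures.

422 kN

Shear plane L_v = 55 + 1·65 = 120 mm; A_gv = 120 × 14 = 1680 mm².
A_nv = (120 − 1.5·26) × 14 = 1134 mm².
A_nt = (50 − 0.5·26) × 14 = 518 mm².
0.6 F_u A_nv = 319.8 kN; 0.6 F_y A_gv = 357.8 kN → shear rupture governs the shear term.
R_n = 319.8 + 1.0 × 470 × 518 / 1000 = 563.2 kN.
Design strength φR_n = 0.75 × 563.2 = 422 kN.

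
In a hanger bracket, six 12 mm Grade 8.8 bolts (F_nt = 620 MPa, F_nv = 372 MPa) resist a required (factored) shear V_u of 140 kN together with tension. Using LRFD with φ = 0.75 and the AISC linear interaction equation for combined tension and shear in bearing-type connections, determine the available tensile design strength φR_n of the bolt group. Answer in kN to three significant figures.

A_b = π·12²/4 = 113.1 mm²; f_rv = 140 × 1000 / (6 × 113.1) = 206.3 MPa.
F'_nt = 1.3 F_nt − (F_nt / φF_nv) f_rv = 1.3·620 − (620/(0.75·372))·206.3 = 347.5 MPa, capped at F_nt → F'_nt = 347.5 MPa.
R_n = F'_nt · A_b · n = 347.5 × 113.1 × 6 / 1000 = 235.8 kN.
Design strength φR_n = 0.75 × 235.8 = 177 kN.

177 kN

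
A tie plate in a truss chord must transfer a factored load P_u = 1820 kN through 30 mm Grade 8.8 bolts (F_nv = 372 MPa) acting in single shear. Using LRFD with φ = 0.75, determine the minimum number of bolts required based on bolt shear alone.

A_b = π·30²/4 = 706.9 mm².
Per-bolt design strength φR_n = 0.75 × 372 × 706.9 × 1 / 1000 = 197.2 kN.
n ≥ 1820 / 197.2 = 9.229 → use 10 bolts.

10 bolts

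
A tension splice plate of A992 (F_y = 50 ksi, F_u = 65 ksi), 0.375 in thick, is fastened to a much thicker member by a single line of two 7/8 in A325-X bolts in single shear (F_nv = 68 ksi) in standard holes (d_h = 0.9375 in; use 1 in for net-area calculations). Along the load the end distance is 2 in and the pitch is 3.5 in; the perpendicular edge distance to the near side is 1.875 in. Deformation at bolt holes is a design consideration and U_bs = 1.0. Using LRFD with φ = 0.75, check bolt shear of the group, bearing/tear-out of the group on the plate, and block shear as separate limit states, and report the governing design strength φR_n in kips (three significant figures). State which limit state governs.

61.3 kips (bolt shear governs)

Bolt shear: A_b = π·0.875²/4 = 0.6013 in²; R_n = 68 × 0.6013 × 2 × 1 = 81.78 kips → 0.75 × 81.78 = 61.3 kips.
Bearing: edge l_c = 1.531, r_n = 44.79 kips; interior l_c = 2.562, r_n = 51.19 kips; R_n = 44.79 + 1·51.19 = 95.98 kips → 72 kips.
Block shear: A_gv = 2.062, A_nv = 1.5, A_nt = 0.5156 in²; R_n = min(0.6F_uA_nv, 0.6F_yA_gv) + U_bs·F_u·A_nt = 92.02 kips → 69 kips.
Bolt shear governs: 61.3 kips.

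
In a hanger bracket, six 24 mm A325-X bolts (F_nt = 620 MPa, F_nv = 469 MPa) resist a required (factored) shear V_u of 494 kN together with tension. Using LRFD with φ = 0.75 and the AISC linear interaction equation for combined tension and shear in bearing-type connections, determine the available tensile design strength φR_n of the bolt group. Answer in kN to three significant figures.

988 kN

A_b = π·24²/4 = 452.4 mm²; f_rv = 494 × 1000 / (6 × 452.4) = 182 MPa.
F'_nt = 1.3 F_nt − (F_nt / φF_nv) f_rv = 1.3·620 − (620/(0.75·469))·182 = 485.2 MPa, capped at F_nt → F'_nt = 485.2 MPa.
R_n = F'_nt · A_b · n = 485.2 × 452.4 × 6 / 1000 = 1317 kN.
Design strength φR_n = 0.75 × 1317 = 988 kN.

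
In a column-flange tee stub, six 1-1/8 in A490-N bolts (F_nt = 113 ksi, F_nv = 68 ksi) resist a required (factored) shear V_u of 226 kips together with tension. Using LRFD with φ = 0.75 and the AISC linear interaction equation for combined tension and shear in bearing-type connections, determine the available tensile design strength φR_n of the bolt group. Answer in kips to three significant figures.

282 kips

A_b = π·1.125²/4 = 0.994 in²; f_rv = 226 / (6 × 0.994) = 37.89 ksi.
F'_nt = 1.3 F_nt − (F_nt / φF_nv) f_rv = 1.3·113 − (113/(0.75·68))·37.89 = 62.94 ksi, capped at F_nt → F'_nt = 62.94 ksi.
R_n = F'_nt · A_b · n = 62.94 × 0.994 × 6 = 375.4 kips.
Design strength φR_n = 0.75 × 375.4 = 282 kips.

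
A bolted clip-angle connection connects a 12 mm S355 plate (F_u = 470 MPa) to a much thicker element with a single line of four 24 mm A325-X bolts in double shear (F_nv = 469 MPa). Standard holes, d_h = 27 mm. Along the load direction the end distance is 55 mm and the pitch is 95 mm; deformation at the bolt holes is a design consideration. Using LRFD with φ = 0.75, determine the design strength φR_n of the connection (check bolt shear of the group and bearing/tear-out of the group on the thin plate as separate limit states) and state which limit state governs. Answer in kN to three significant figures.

942 kN (bearing governs)

Bolt shear: A_b = π·24²/4 = 452.4 mm²; R_n = 469 × 452.4 × 4 × 2 / 1000 = 1697 kN → 0.75 × 1697 = 1270 kN.
Bearing (1.2 l_c t F_u ≤ 2.4 d t F_u): upper limit = 2.4·24·12·470 / 1000 = 324.9 kN.
  Edge l_c = 55 − 27/2 = 41.5 → r_n = 280.9 kN; interior l_c = 95 − 27 = 68 → r_n = 324.9 kN.
  R_n,bearing = 1·280.9 + 3·324.9 = 1255 kN → 0.75 × 1255 = 942 kN.
Bearing governs: 942 kN.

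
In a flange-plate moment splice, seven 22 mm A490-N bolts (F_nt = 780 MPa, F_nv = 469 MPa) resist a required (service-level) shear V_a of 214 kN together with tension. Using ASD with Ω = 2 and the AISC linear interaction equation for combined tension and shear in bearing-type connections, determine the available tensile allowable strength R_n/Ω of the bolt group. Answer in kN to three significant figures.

A_b = π·22²/4 = 380.1 mm²; f_rv = 214 × 1000 / (7 × 380.1) = 80.42 MPa.
F'_nt = 1.3 F_nt − (Ω F_nt / F_nv) f_rv = 1.3·780 − (2·780/469)·80.42 = 746.5 MPa, capped at F_nt → F'_nt = 746.5 MPa.
R_n = F'_nt · A_b · n = 746.5 × 380.1 × 7 / 1000 = 1986 kN.
Allowable strength R_n/Ω = 1986 / 2 = 993 kN.

993 kN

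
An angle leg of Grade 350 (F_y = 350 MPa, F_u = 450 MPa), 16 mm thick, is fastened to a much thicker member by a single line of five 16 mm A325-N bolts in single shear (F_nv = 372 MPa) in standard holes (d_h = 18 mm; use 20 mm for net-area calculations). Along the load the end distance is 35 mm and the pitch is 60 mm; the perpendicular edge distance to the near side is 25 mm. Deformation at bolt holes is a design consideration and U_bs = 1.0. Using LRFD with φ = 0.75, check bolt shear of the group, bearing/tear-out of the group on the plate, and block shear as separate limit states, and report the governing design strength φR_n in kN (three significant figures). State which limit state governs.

Bolt shear: A_b = π·16²/4 = 201.1 mm²; R_n = 372 × 201.1 × 5 × 1 / 1000 = 374 kN → 0.75 × 374 = 280 kN.
Bearing: edge l_c = 26, r_n = 224.6 kN; interior l_c = 42, r_n = 276.5 kN; R_n = 224.6 + 4·276.5 = 1331 kN → 998 kN.
Block shear: A_gv = 4400, A_nv = 2960, A_nt = 240 mm²; R_n = min(0.6F_uA_nv, 0.6F_yA_gv) + U_bs·F_u·A_nt = 907.2 kN → 680 kN.
Bolt shear governs: 280 kN.

280 kN (bolt shear governs)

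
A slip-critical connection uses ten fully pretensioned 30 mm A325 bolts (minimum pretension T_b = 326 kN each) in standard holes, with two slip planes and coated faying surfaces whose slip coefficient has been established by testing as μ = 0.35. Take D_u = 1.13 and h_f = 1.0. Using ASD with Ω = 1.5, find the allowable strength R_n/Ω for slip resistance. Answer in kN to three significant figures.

R_n = μ · D_u · h_f · T_b · n_s · n_b = 0.35 × 1.13 × 1.0 × 326 × 2 × 10 = 2579 kN.
Allowable strength R_n/Ω = 2579 / 1.5 = 1720 kN.

1720 kN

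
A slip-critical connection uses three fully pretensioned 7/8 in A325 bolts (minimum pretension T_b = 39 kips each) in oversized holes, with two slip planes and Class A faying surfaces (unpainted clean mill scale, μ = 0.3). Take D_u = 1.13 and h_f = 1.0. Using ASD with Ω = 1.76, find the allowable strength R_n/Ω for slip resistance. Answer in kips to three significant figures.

45.1 kips

R_n = μ · D_u · h_f · T_b · n_s · n_b = 0.3 × 1.13 × 1.0 × 39 × 2 × 3 = 79.33 kips.
Allowable strength R_n/Ω = 79.33 / 1.76 = 45.1 kips.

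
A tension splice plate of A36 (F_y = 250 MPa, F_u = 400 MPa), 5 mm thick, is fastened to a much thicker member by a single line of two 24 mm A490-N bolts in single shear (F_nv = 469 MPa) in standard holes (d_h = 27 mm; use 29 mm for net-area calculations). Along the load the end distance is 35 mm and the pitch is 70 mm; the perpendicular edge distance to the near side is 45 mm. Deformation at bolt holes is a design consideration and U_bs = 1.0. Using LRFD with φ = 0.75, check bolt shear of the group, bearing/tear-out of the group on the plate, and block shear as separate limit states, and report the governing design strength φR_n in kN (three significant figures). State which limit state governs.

101 kN (block shear governs)

Bolt shear: A_b = π·24²/4 = 452.4 mm²; R_n = 469 × 452.4 × 2 × 1 / 1000 = 424.3 kN → 0.75 × 424.3 = 318 kN.
Bearing: edge l_c = 21.5, r_n = 51.6 kN; interior l_c = 43, r_n = 103.2 kN; R_n = 51.6 + 1·103.2 = 154.8 kN → 116 kN.
Block shear: A_gv = 525, A_nv = 307.5, A_nt = 152.5 mm²; R_n = min(0.6F_uA_nv, 0.6F_yA_gv) + U_bs·F_u·A_nt = 134.8 kN → 101 kN.
Block shear governs: 101 kN.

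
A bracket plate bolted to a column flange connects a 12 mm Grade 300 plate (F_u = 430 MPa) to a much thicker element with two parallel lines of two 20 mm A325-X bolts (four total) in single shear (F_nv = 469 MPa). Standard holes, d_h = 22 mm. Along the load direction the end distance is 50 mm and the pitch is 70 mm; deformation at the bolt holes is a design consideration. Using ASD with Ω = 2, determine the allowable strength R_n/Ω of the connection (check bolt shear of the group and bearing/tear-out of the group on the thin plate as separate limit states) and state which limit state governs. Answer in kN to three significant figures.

Bolt shear: A_b = π·20²/4 = 314.2 mm²; R_n = 469 × 314.2 × 4 × 1 / 1000 = 589.4 kN → 589.4 / 2 = 295 kN.
Bearing (1.2 l_c t F_u ≤ 2.4 d t F_u): upper limit = 2.4·20·12·430 / 1000 = 247.7 kN.
  Edge l_c = 50 − 22/2 = 39 → r_n = 241.5 kN; interior l_c = 70 − 22 = 48 → r_n = 247.7 kN.
  R_n,bearing = 2·241.5 + 2·247.7 = 978.3 kN → 978.3 / 2 = 489 kN.
Bolt shear governs: 295 kN.

295 kN (bolt shear governs)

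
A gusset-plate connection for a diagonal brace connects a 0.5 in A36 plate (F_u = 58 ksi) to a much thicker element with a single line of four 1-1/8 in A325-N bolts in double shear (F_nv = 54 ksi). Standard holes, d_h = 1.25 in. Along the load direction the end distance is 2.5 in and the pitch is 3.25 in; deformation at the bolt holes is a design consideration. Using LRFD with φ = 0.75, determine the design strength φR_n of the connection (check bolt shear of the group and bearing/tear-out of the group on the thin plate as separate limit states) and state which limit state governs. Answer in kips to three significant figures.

Bolt shear: A_b = π·1.125²/4 = 0.994 in²; R_n = 54 × 0.994 × 4 × 2 = 429.4 kips → 0.75 × 429.4 = 322 kips.
Bearing (1.2 l_c t F_u ≤ 2.4 d t F_u): upper limit = 2.4·1.125·0.5·58 = 78.3 kips.
  Edge l_c = 2.5 − 1.25/2 = 1.875 → r_n = 65.25 kips; interior l_c = 3.25 − 1.25 = 2 → r_n = 69.6 kips.
  R_n,bearing = 1·65.25 + 3·69.6 = 274 kips → 0.75 × 274 = 206 kips.
Bearing governs: 206 kips.

206 kips (bearing governs)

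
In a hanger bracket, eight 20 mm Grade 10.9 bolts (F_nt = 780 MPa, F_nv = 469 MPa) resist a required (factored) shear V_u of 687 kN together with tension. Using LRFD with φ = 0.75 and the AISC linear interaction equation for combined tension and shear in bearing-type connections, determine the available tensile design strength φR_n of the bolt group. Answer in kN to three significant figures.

A_b = π·20²/4 = 314.2 mm²; f_rv = 687 × 1000 / (8 × 314.2) = 273.3 MPa.
F'_nt = 1.3 F_nt − (F_nt / φF_nv) f_rv = 1.3·780 − (780/(0.75·469))·273.3 = 407.9 MPa, capped at F_nt → F'_nt = 407.9 MPa.
R_n = F'_nt · A_b · n = 407.9 × 314.2 × 8 / 1000 = 1025 kN.
Design strength φR_n = 0.75 × 1025 = 769 kN.

769 kN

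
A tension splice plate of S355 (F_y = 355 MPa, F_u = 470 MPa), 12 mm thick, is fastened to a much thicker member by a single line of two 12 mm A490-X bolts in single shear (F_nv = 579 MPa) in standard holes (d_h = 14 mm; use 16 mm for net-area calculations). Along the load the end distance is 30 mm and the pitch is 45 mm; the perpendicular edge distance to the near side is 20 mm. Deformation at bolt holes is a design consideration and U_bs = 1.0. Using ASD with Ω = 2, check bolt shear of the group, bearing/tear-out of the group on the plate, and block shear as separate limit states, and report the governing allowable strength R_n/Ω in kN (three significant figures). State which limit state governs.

65.5 kN (bolt shear governs)

Bolt shear: A_b = π·12²/4 = 113.1 mm²; R_n = 579 × 113.1 × 2 × 1 / 1000 = 131 kN → 131 / 2 = 65.5 kN.
Bearing: edge l_c = 23, r_n = 155.7 kN; interior l_c = 31, r_n = 162.4 kN; R_n = 155.7 + 1·162.4 = 318.1 kN → 159 kN.
Block shear: A_gv = 900, A_nv = 612, A_nt = 144 mm²; R_n = min(0.6F_uA_nv, 0.6F_yA_gv) + U_bs·F_u·A_nt = 240.3 kN → 120 kN.
Bolt shear governs: 65.5 kN.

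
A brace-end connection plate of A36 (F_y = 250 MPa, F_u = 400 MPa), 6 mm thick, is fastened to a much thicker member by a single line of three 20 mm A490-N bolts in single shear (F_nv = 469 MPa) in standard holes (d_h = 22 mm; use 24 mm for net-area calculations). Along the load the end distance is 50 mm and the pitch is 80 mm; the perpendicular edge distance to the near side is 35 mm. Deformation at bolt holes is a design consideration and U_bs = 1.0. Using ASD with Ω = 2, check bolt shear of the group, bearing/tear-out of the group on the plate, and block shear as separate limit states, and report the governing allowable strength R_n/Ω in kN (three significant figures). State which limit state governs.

122 kN (block shear governs)

Bolt shear: A_b = π·20²/4 = 314.2 mm²; R_n = 469 × 314.2 × 3 × 1 / 1000 = 442 kN → 442 / 2 = 221 kN.
Bearing: edge l_c = 39, r_n = 112.3 kN; interior l_c = 58, r_n = 115.2 kN; R_n = 112.3 + 2·115.2 = 342.7 kN → 171 kN.
Block shear: A_gv = 1260, A_nv = 900, A_nt = 138 mm²; R_n = min(0.6F_uA_nv, 0.6F_yA_gv) + U_bs·F_u·A_nt = 244.2 kN → 122 kN.
Block shear governs: 122 kN.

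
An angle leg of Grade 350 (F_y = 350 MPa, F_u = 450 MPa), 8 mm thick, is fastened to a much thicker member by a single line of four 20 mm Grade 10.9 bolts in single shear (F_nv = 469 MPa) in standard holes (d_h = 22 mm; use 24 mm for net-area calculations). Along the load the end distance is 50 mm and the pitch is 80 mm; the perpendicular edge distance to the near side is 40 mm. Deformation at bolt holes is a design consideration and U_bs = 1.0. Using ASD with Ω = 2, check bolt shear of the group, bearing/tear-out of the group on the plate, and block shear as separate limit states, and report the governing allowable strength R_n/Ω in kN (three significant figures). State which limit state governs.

Bolt shear: A_b = π·20²/4 = 314.2 mm²; R_n = 469 × 314.2 × 4 × 1 / 1000 = 589.4 kN → 589.4 / 2 = 295 kN.
Bearing: edge l_c = 39, r_n = 168.5 kN; interior l_c = 58, r_n = 172.8 kN; R_n = 168.5 + 3·172.8 = 686.9 kN → 343 kN.
Block shear: A_gv = 2320, A_nv = 1648, A_nt = 224 mm²; R_n = min(0.6F_uA_nv, 0.6F_yA_gv) + U_bs·F_u·A_nt = 545.8 kN → 273 kN.
Block shear governs: 273 kN.

273 kN (block shear governs)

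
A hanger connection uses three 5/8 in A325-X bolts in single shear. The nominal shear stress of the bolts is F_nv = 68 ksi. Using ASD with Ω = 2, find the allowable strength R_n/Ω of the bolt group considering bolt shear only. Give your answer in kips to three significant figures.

A_b = π × 0.625² / 4 = 0.3068 in².
R_n = F_nv · A_b · n · n_s = 68 × 0.3068 × 3 × 1 = 62.59 kips.
Allowable strength R_n/Ω = 62.59 / 2 = 31.3 kips.

31.3 kips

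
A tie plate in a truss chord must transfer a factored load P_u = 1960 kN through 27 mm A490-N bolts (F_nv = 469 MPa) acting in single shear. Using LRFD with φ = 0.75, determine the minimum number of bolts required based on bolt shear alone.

10 bolts

A_b = π·27²/4 = 572.6 mm².
Per-bolt design strength φR_n = 0.75 × 469 × 572.6 × 1 / 1000 = 201.4 kN.
n ≥ 1960 / 201.4 = 9.732 → use 10 bolts.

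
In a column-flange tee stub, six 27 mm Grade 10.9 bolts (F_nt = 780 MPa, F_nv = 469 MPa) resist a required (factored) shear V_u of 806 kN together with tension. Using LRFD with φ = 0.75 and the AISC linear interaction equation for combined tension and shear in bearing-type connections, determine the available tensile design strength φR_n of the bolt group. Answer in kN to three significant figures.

1270 kN

A_b = π·27²/4 = 572.6 mm²; f_rv = 806 × 1000 / (6 × 572.6) = 234.6 MPa.
F'_nt = 1.3 F_nt − (F_nt / φF_nv) f_rv = 1.3·780 − (780/(0.75·469))·234.6 = 493.7 MPa, capped at F_nt → F'_nt = 493.7 MPa.
R_n = F'_nt · A_b · n = 493.7 × 572.6 × 6 / 1000 = 1696 kN.
Design strength φR_n = 0.75 × 1696 = 1270 kN.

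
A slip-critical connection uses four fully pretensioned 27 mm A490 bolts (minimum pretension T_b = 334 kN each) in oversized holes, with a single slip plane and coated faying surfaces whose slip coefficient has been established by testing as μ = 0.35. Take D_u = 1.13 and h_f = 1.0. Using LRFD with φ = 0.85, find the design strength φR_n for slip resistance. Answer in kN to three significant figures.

R_n = μ · D_u · h_f · T_b · n_s · n_b = 0.35 × 1.13 × 1.0 × 334 × 1 × 4 = 528.4 kN.
Design strength φR_n = 0.85 × 528.4 = 449 kN.

449 kN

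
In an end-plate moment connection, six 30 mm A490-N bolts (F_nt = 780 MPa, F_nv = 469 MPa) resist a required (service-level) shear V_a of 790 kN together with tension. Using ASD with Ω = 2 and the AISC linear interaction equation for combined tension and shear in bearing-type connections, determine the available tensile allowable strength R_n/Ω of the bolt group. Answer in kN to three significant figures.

A_b = π·30²/4 = 706.9 mm²; f_rv = 790 × 1000 / (6 × 706.9) = 186.3 MPa.
F'_nt = 1.3 F_nt − (Ω F_nt / F_nv) f_rv = 1.3·780 − (2·780/469)·186.3 = 394.4 MPa, capped at F_nt → F'_nt = 394.4 MPa.
R_n = F'_nt · A_b · n = 394.4 × 706.9 × 6 / 1000 = 1673 kN.
Allowable strength R_n/Ω = 1673 / 2 = 836 kN.

836 kN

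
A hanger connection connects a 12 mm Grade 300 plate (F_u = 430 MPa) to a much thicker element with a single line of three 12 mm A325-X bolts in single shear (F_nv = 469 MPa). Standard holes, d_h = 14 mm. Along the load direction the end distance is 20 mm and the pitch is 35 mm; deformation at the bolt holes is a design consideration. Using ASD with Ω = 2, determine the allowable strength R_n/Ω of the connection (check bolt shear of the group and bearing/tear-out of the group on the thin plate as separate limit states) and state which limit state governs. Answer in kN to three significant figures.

Bolt shear: A_b = π·12²/4 = 113.1 mm²; R_n = 469 × 113.1 × 3 × 1 / 1000 = 159.1 kN → 159.1 / 2 = 79.6 kN.
Bearing (1.2 l_c t F_u ≤ 2.4 d t F_u): upper limit = 2.4·12·12·430 / 1000 = 148.6 kN.
  Edge l_c = 20 − 14/2 = 13 → r_n = 80.5 kN; interior l_c = 35 − 14 = 21 → r_n = 130 kN.
  R_n,bearing = 1·80.5 + 2·130 = 340.6 kN → 340.6 / 2 = 170 kN.
Bolt shear governs: 79.6 kN.

79.6 kN (bolt shear governs)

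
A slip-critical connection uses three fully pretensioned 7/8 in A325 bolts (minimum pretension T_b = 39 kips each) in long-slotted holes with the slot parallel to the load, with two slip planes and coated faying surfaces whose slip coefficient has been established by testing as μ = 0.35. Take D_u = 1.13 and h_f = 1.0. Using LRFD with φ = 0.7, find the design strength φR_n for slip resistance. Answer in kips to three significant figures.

64.8 kips

R_n = μ · D_u · h_f · T_b · n_s · n_b = 0.35 × 1.13 × 1.0 × 39 × 2 × 3 = 92.55 kips.
Design strength φR_n = 0.7 × 92.55 = 64.8 kips.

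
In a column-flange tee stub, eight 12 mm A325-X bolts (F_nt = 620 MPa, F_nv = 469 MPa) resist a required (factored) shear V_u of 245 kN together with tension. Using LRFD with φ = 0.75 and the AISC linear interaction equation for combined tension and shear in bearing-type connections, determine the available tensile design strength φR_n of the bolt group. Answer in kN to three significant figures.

A_b = π·12²/4 = 113.1 mm²; f_rv = 245 × 1000 / (8 × 113.1) = 270.8 MPa.
F'_nt = 1.3 F_nt − (F_nt / φF_nv) f_rv = 1.3·620 − (620/(0.75·469))·270.8 = 328.7 MPa, capped at F_nt → F'_nt = 328.7 MPa.
R_n = F'_nt · A_b · n = 328.7 × 113.1 × 8 / 1000 = 297.4 kN.
Design strength φR_n = 0.75 × 297.4 = 223 kN.

223 kN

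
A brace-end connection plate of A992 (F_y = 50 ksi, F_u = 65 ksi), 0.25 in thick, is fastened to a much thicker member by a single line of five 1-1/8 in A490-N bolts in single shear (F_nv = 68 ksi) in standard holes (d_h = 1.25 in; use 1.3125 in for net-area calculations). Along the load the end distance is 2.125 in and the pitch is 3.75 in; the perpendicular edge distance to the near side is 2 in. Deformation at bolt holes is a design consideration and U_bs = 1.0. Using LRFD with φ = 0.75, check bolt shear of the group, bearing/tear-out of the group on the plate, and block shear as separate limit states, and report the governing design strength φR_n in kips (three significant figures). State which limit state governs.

98.4 kips (block shear governs)

Bolt shear: A_b = π·1.125²/4 = 0.994 in²; R_n = 68 × 0.994 × 5 × 1 = 338 kips → 0.75 × 338 = 253 kips.
Bearing: edge l_c = 1.5, r_n = 29.25 kips; interior l_c = 2.5, r_n = 43.87 kips; R_n = 29.25 + 4·43.87 = 204.7 kips → 154 kips.
Block shear: A_gv = 4.281, A_nv = 2.805, A_nt = 0.3359 in²; R_n = min(0.6F_uA_nv, 0.6F_yA_gv) + U_bs·F_u·A_nt = 131.2 kips → 98.4 kips.
Block shear governs: 98.4 kips.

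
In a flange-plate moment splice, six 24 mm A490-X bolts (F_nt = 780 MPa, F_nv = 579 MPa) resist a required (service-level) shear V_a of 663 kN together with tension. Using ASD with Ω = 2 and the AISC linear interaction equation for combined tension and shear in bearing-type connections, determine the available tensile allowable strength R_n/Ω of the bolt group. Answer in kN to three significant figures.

A_b = π·24²/4 = 452.4 mm²; f_rv = 663 × 1000 / (6 × 452.4) = 244.3 MPa.
F'_nt = 1.3 F_nt − (Ω F_nt / F_nv) f_rv = 1.3·780 − (2·780/579)·244.3 = 355.9 MPa, capped at F_nt → F'_nt = 355.9 MPa.
R_n = F'_nt · A_b · n = 355.9 × 452.4 × 6 / 1000 = 966 kN.
Allowable strength R_n/Ω = 966 / 2 = 483 kN.

483 kN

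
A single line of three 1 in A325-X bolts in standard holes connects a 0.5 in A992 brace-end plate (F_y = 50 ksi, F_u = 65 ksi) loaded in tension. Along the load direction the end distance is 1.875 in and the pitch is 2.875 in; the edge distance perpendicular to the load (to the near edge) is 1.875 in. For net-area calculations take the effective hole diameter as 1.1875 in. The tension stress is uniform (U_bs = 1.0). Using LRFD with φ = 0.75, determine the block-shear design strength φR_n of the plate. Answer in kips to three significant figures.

Shear plane L_v = 1.875 + 2·2.875 = 7.625 in; A_gv = 7.625 × 0.5 = 3.812 in².
A_nv = (7.625 − 2.5·1.1875) × 0.5 = 2.328 in².
A_nt = (1.875 − 0.5·1.1875) × 0.5 = 0.6406 in².
0.6 F_u A_nv = 90.8 kips; 0.6 F_y A_gv = 114.4 kips → shear rupture governs the shear term.
R_n = 90.8 + 1.0 × 65 × 0.6406 = 132.4 kips.
Design strength φR_n = 0.75 × 132.4 = 99.3 kips.

99.3 kips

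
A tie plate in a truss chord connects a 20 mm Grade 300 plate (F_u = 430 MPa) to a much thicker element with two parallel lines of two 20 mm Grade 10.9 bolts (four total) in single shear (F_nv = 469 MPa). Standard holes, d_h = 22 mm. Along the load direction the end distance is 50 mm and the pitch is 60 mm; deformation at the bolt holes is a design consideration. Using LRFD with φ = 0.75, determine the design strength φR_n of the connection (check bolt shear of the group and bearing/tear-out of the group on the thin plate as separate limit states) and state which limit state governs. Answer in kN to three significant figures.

442 kN (bolt shear governs)

Bolt shear: A_b = π·20²/4 = 314.2 mm²; R_n = 469 × 314.2 × 4 × 1 / 1000 = 589.4 kN → 0.75 × 589.4 = 442 kN.
Bearing (1.2 l_c t F_u ≤ 2.4 d t F_u): upper limit = 2.4·20·20·430 / 1000 = 412.8 kN.
  Edge l_c = 50 − 22/2 = 39 → r_n = 402.5 kN; interior l_c = 60 − 22 = 38 → r_n = 392.2 kN.
  R_n,bearing = 2·402.5 + 2·392.2 = 1589 kN → 0.75 × 1589 = 1190 kN.
Bolt shear governs: 442 kN.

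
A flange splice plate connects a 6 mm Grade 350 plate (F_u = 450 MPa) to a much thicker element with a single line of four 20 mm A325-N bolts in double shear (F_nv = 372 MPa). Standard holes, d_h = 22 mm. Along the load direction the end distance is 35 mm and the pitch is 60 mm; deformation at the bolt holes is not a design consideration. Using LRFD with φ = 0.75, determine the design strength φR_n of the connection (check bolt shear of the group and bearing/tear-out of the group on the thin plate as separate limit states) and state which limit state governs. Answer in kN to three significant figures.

Bolt shear: A_b = π·20²/4 = 314.2 mm²; R_n = 372 × 314.2 × 4 × 2 / 1000 = 934.9 kN → 0.75 × 934.9 = 701 kN.
Bearing (1.5 l_c t F_u ≤ 3.0 d t F_u): upper limit = 3.0·20·6·450 / 1000 = 162 kN.
  Edge l_c = 35 − 22/2 = 24 → r_n = 97.2 kN; interior l_c = 60 − 22 = 38 → r_n = 153.9 kN.
  R_n,bearing = 1·97.2 + 3·153.9 = 558.9 kN → 0.75 × 558.9 = 419 kN.
Bearing governs: 419 kN.

419 kN (bearing governs)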